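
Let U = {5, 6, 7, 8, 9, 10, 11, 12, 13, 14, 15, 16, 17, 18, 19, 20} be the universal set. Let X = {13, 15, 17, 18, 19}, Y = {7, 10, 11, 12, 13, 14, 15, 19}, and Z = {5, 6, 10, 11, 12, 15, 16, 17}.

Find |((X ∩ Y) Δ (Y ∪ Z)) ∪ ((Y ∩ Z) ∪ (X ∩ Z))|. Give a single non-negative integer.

X ∩ Y = {13, 15, 19}
Y ∪ Z = {5, 6, 7, 10, 11, 12, 13, 14, 15, 16, 17, 19}
(X ∩ Y) Δ (Y ∪ Z) = {5, 6, 7, 10, 11, 12, 14, 16, 17}
Y ∩ Z = {10, 11, 12, 15}
X ∩ Z = {15, 17}
(Y ∩ Z) ∪ (X ∩ Z) = {10, 11, 12, 15, 17}
((X ∩ Y) Δ (Y ∪ Z)) ∪ ((Y ∩ Z) ∪ (X ∩ Z)) = {5, 6, 7, 10, 11, 12, 14, 15, 16, 17}
|((X ∩ Y) Δ (Y ∪ Z)) ∪ ((Y ∩ Z) ∪ (X ∩ Z))| = 10

10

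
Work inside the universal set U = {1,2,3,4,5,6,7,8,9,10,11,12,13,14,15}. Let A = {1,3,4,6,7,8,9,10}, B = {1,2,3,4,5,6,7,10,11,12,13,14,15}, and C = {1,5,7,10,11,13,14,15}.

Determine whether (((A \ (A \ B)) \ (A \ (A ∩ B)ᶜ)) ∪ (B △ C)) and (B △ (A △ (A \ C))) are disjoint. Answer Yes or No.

A \ B = {8,9}
A \ (A \ B) = {1,3,4,6,7,10}
A ∩ B = {1,3,4,6,7,10}
(A ∩ B)ᶜ = {2,5,8,9,11,12,13,14,15}
A \ (A ∩ B)ᶜ = {1,3,4,6,7,10}
(A \ (A \ B)) \ (A \ (A ∩ B)ᶜ) = {}
B △ C = {2,3,4,6,12}
((A \ (A \ B)) \ (A \ (A ∩ B)ᶜ)) ∪ (B △ C) = {2,3,4,6,12}
A \ C = {3,4,6,8,9}
A △ (A \ C) = {1,7,10}
B △ (A △ (A \ C)) = {2,3,4,5,6,11,12,13,14,15}
2 lies in both, so they are not disjoint.

No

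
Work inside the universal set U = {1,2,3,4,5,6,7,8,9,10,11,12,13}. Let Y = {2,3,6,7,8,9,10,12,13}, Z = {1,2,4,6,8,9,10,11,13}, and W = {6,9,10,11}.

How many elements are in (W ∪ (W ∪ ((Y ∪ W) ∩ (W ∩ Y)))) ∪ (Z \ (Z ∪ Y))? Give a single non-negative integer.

Y ∪ W = {2,3,6,7,8,9,10,11,12,13}
W ∩ Y = {6,9,10}
(Y ∪ W) ∩ (W ∩ Y) = {6,9,10}
W ∪ ((Y ∪ W) ∩ (W ∩ Y)) = {6,9,10,11}
W ∪ (W ∪ ((Y ∪ W) ∩ (W ∩ Y))) = {6,9,10,11}
Z ∪ Y = {1,2,3,4,6,7,8,9,10,11,12,13}
Z \ (Z ∪ Y) = {}
(W ∪ (W ∪ ((Y ∪ W) ∩ (W ∩ Y)))) ∪ (Z \ (Z ∪ Y)) = {6,9,10,11}
|(W ∪ (W ∪ ((Y ∪ W) ∩ (W ∩ Y)))) ∪ (Z \ (Z ∪ Y))| = 4

4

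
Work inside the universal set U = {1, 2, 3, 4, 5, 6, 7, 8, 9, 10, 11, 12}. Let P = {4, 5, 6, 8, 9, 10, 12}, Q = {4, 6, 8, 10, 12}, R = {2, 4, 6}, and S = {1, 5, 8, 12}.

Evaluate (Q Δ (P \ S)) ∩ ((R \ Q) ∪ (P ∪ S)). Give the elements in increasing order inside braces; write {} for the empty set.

P \ S = {4, 6, 9, 10}
Q Δ (P \ S) = {8, 9, 12}
R \ Q = {2}
P ∪ S = {1, 4, 5, 6, 8, 9, 10, 12}
(R \ Q) ∪ (P ∪ S) = {1, 2, 4, 5, 6, 8, 9, 10, 12}
(Q Δ (P \ S)) ∩ ((R \ Q) ∪ (P ∪ S)) = {8, 9, 12}

{8, 9, 12}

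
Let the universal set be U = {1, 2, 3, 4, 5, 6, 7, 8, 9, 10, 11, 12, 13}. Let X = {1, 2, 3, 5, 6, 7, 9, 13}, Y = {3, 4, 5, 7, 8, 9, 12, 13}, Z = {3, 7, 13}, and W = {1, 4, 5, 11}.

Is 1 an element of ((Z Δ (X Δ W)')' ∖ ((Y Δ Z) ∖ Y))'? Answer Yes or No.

Yes

1 ∈ X and 1 ∈ W, so 1 ∉ X Δ W
1 ∈ (X Δ W)' since 1 ∉ (X Δ W)
1 ∉ Z and 1 ∈ (X Δ W)', so 1 ∈ Z Δ (X Δ W)'
1 ∉ (Z Δ (X Δ W)')' since 1 ∈ (Z Δ (X Δ W)')
1 ∉ Y and 1 ∉ Z, so 1 ∉ Y Δ Z
1 ∉ (Y Δ Z) and 1 ∉ Y, so 1 ∉ (Y Δ Z) ∖ Y
1 ∉ (Z Δ (X Δ W)')' and 1 ∉ ((Y Δ Z) ∖ Y), so 1 ∉ (Z Δ (X Δ W)')' ∖ ((Y Δ Z) ∖ Y)
1 ∈ ((Z Δ (X Δ W)')' ∖ ((Y Δ Z) ∖ Y))' since 1 ∉ ((Z Δ (X Δ W)')' ∖ ((Y Δ Z) ∖ Y))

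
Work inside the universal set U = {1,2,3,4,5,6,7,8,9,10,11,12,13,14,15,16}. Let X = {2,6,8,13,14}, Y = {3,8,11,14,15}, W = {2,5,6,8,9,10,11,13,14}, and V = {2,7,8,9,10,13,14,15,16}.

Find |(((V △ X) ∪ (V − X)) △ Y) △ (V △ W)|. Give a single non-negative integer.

7

V △ X = {6,7,9,10,15,16}
V − X = {7,9,10,15,16}
(V △ X) ∪ (V − X) = {6,7,9,10,15,16}
((V △ X) ∪ (V − X)) △ Y = {3,6,7,8,9,10,11,14,16}
V △ W = {5,6,7,11,15,16}
(((V △ X) ∪ (V − X)) △ Y) △ (V △ W) = {3,5,8,9,10,14,15}
|(((V △ X) ∪ (V − X)) △ Y) △ (V △ W)| = 7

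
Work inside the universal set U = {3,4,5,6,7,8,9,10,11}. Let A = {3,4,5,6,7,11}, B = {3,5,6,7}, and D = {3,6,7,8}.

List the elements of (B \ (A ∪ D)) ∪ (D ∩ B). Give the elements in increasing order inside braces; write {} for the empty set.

A ∪ D = {3,4,5,6,7,8,11}
B \ (A ∪ D) = {}
D ∩ B = {3,6,7}
(B \ (A ∪ D)) ∪ (D ∩ B) = {3,6,7}

{3,6,7}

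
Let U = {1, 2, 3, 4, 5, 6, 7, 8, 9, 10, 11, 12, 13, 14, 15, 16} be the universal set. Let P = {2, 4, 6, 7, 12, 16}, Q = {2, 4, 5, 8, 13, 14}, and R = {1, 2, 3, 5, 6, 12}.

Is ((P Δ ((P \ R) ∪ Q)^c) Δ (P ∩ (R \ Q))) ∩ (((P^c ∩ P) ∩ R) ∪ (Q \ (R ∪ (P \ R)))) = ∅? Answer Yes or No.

P \ R = {4, 7, 16}
(P \ R) ∪ Q = {2, 4, 5, 7, 8, 13, 14, 16}
((P \ R) ∪ Q)^c = {1, 3, 6, 9, 10, 11, 12, 15}
P Δ ((P \ R) ∪ Q)^c = {1, 2, 3, 4, 7, 9, 10, 11, 15, 16}
R \ Q = {1, 3, 6, 12}
P ∩ (R \ Q) = {6, 12}
(P Δ ((P \ R) ∪ Q)^c) Δ (P ∩ (R \ Q)) = {1, 2, 3, 4, 6, 7, 9, 10, 11, 12, 15, 16}
P^c = {1, 3, 5, 8, 9, 10, 11, 13, 14, 15}
P^c ∩ P = {}
(P^c ∩ P) ∩ R = {}
R ∪ (P \ R) = {1, 2, 3, 4, 5, 6, 7, 12, 16}
Q \ (R ∪ (P \ R)) = {8, 13, 14}
((P^c ∩ P) ∩ R) ∪ (Q \ (R ∪ (P \ R))) = {8, 13, 14}
{1, 2, 3, 4, 6, 7, 9, 10, 11, 12, 15, 16} and {8, 13, 14} share no elements.

Yes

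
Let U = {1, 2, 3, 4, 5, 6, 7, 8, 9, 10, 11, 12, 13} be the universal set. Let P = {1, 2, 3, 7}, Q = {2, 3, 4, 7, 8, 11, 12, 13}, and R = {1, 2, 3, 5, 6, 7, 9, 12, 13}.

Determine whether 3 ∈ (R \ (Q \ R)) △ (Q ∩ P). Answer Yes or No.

3 ∈ Q and 3 ∈ R, so 3 ∉ Q \ R
3 ∈ R and 3 ∉ (Q \ R), so 3 ∈ R \ (Q \ R)
3 ∈ Q and 3 ∈ P, so 3 ∈ Q ∩ P
3 ∈ (R \ (Q \ R)) and 3 ∈ (Q ∩ P), so 3 ∉ (R \ (Q \ R)) △ (Q ∩ P)

No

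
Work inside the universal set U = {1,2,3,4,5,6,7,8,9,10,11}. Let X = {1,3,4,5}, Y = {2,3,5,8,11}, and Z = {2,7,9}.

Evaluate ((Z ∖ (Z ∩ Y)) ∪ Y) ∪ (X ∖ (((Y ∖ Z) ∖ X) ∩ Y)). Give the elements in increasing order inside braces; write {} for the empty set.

{1,2,3,4,5,7,8,9,11}

Z ∩ Y = {2}
Z ∖ (Z ∩ Y) = {7,9}
(Z ∖ (Z ∩ Y)) ∪ Y = {2,3,5,7,8,9,11}
Y ∖ Z = {3,5,8,11}
(Y ∖ Z) ∖ X = {8,11}
((Y ∖ Z) ∖ X) ∩ Y = {8,11}
X ∖ (((Y ∖ Z) ∖ X) ∩ Y) = {1,3,4,5}
((Z ∖ (Z ∩ Y)) ∪ Y) ∪ (X ∖ (((Y ∖ Z) ∖ X) ∩ Y)) = {1,2,3,4,5,7,8,9,11}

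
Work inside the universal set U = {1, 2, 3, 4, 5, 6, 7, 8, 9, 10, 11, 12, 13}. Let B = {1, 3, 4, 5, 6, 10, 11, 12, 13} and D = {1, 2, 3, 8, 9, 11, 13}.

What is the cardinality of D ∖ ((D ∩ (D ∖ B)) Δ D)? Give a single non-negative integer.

D ∖ B = {2, 8, 9}
D ∩ (D ∖ B) = {2, 8, 9}
(D ∩ (D ∖ B)) Δ D = {1, 3, 11, 13}
D ∖ ((D ∩ (D ∖ B)) Δ D) = {2, 8, 9}
|D ∖ ((D ∩ (D ∖ B)) Δ D)| = 3

3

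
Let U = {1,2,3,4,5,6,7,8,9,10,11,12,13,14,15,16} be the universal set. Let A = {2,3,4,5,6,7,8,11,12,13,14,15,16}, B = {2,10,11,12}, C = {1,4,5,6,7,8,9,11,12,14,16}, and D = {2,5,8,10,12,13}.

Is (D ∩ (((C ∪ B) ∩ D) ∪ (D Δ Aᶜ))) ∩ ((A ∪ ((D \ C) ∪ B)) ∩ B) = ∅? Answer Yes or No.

C ∪ B = {1,2,4,5,6,7,8,9,10,11,12,14,16}
(C ∪ B) ∩ D = {2,5,8,10,12}
Aᶜ = {1,9,10}
D Δ Aᶜ = {1,2,5,8,9,12,13}
((C ∪ B) ∩ D) ∪ (D Δ Aᶜ) = {1,2,5,8,9,10,12,13}
D ∩ (((C ∪ B) ∩ D) ∪ (D Δ Aᶜ)) = {2,5,8,10,12,13}
D \ C = {2,10,13}
(D \ C) ∪ B = {2,10,11,12,13}
A ∪ ((D \ C) ∪ B) = {2,3,4,5,6,7,8,10,11,12,13,14,15,16}
(A ∪ ((D \ C) ∪ B)) ∩ B = {2,10,11,12}
2 lies in both, so they are not disjoint.

No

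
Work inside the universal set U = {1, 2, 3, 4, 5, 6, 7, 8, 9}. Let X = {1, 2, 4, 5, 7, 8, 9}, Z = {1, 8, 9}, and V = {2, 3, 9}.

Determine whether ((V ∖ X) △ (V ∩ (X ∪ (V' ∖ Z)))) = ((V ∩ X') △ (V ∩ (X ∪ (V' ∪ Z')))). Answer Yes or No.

V ∖ X = {3}
V' = {1, 4, 5, 6, 7, 8}
V' ∖ Z = {4, 5, 6, 7}
X ∪ (V' ∖ Z) = {1, 2, 4, 5, 6, 7, 8, 9}
V ∩ (X ∪ (V' ∖ Z)) = {2, 9}
(V ∖ X) △ (V ∩ (X ∪ (V' ∖ Z))) = {2, 3, 9}
X' = {3, 6}
V ∩ X' = {3}
Z' = {2, 3, 4, 5, 6, 7}
V' ∪ Z' = {1, 2, 3, 4, 5, 6, 7, 8}
X ∪ (V' ∪ Z') = {1, 2, 3, 4, 5, 6, 7, 8, 9}
V ∩ (X ∪ (V' ∪ Z')) = {2, 3, 9}
(V ∩ X') △ (V ∩ (X ∪ (V' ∪ Z'))) = {2, 9}
3 ∈ (V ∖ X) △ (V ∩ (X ∪ (V' ∖ Z))) but 3 ∉ (V ∩ X') △ (V ∩ (X ∪ (V' ∪ Z'))), so they differ.

No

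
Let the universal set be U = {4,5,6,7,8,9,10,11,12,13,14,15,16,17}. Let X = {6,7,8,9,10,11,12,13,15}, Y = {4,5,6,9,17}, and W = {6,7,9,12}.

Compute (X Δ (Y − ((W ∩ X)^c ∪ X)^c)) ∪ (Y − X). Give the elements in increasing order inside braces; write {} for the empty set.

{4,5,7,8,10,11,12,13,15,17}

W ∩ X = {6,7,9,12}
(W ∩ X)^c = {4,5,8,10,11,13,14,15,16,17}
(W ∩ X)^c ∪ X = {4,5,6,7,8,9,10,11,12,13,14,15,16,17}
((W ∩ X)^c ∪ X)^c = {}
Y − ((W ∩ X)^c ∪ X)^c = {4,5,6,9,17}
X Δ (Y − ((W ∩ X)^c ∪ X)^c) = {4,5,7,8,10,11,12,13,15,17}
Y − X = {4,5,17}
(X Δ (Y − ((W ∩ X)^c ∪ X)^c)) ∪ (Y − X) = {4,5,7,8,10,11,12,13,15,17}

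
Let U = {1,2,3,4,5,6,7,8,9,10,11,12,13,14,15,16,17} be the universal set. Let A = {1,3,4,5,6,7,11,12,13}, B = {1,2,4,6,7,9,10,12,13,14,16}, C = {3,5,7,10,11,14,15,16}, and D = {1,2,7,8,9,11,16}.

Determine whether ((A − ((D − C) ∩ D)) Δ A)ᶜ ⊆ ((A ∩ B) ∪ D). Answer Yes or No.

No

D − C = {1,2,8,9}
(D − C) ∩ D = {1,2,8,9}
A − ((D − C) ∩ D) = {3,4,5,6,7,11,12,13}
(A − ((D − C) ∩ D)) Δ A = {1}
((A − ((D − C) ∩ D)) Δ A)ᶜ = {2,3,4,5,6,7,8,9,10,11,12,13,14,15,16,17}
A ∩ B = {1,4,6,7,12,13}
(A ∩ B) ∪ D = {1,2,4,6,7,8,9,11,12,13,16}
3 ∈ ((A − ((D − C) ∩ D)) Δ A)ᶜ but 3 ∉ (A ∩ B) ∪ D, so the inclusion fails.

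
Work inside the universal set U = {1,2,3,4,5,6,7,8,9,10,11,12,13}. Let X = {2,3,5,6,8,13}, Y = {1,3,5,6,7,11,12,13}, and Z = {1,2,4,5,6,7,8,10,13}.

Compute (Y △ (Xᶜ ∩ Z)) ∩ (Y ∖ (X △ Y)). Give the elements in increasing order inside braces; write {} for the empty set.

Xᶜ = {1,4,7,9,10,11,12}
Xᶜ ∩ Z = {1,4,7,10}
Y △ (Xᶜ ∩ Z) = {3,4,5,6,10,11,12,13}
X △ Y = {1,2,7,8,11,12}
Y ∖ (X △ Y) = {3,5,6,13}
(Y △ (Xᶜ ∩ Z)) ∩ (Y ∖ (X △ Y)) = {3,5,6,13}

{3,5,6,13}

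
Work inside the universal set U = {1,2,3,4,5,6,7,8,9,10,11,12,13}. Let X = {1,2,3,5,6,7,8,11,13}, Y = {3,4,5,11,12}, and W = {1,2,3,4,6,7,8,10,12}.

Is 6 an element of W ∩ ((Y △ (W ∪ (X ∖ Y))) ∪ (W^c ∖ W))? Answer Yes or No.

6 ∈ X and 6 ∉ Y, so 6 ∈ X ∖ Y
6 ∈ W and 6 ∈ (X ∖ Y), so 6 ∈ W ∪ (X ∖ Y)
6 ∉ Y and 6 ∈ (W ∪ (X ∖ Y)), so 6 ∈ Y △ (W ∪ (X ∖ Y))
6 ∈ W, so 6 ∉ W^c
6 ∉ W^c and 6 ∈ W, so 6 ∉ W^c ∖ W
6 ∈ (Y △ (W ∪ (X ∖ Y))) and 6 ∉ (W^c ∖ W), so 6 ∈ (Y △ (W ∪ (X ∖ Y))) ∪ (W^c ∖ W)
6 ∈ W and 6 ∈ ((Y △ (W ∪ (X ∖ Y))) ∪ (W^c ∖ W)), so 6 ∈ W ∩ ((Y △ (W ∪ (X ∖ Y))) ∪ (W^c ∖ W))

Yes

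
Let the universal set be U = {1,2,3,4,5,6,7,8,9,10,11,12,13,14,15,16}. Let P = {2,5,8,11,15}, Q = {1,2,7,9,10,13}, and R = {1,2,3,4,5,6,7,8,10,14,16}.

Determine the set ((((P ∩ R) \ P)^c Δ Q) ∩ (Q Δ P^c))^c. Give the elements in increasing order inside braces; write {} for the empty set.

{1,2,5,7,8,9,10,11,13,15}

P ∩ R = {2,5,8}
(P ∩ R) \ P = {}
((P ∩ R) \ P)^c = {1,2,3,4,5,6,7,8,9,10,11,12,13,14,15,16}
((P ∩ R) \ P)^c Δ Q = {3,4,5,6,8,11,12,14,15,16}
P^c = {1,3,4,6,7,9,10,12,13,14,16}
Q Δ P^c = {2,3,4,6,12,14,16}
(((P ∩ R) \ P)^c Δ Q) ∩ (Q Δ P^c) = {3,4,6,12,14,16}
((((P ∩ R) \ P)^c Δ Q) ∩ (Q Δ P^c))^c = {1,2,5,7,8,9,10,11,13,15}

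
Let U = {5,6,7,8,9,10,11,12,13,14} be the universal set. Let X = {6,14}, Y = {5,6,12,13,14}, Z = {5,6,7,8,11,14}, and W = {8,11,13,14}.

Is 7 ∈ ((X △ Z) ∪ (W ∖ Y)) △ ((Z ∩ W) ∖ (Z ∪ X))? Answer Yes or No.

Yes

7 ∉ X and 7 ∈ Z, so 7 ∈ X △ Z
7 ∉ W and 7 ∉ Y, so 7 ∉ W ∖ Y
7 ∈ (X △ Z) and 7 ∉ (W ∖ Y), so 7 ∈ (X △ Z) ∪ (W ∖ Y)
7 ∈ Z and 7 ∉ W, so 7 ∉ Z ∩ W
7 ∈ Z and 7 ∉ X, so 7 ∈ Z ∪ X
7 ∉ (Z ∩ W) and 7 ∈ (Z ∪ X), so 7 ∉ (Z ∩ W) ∖ (Z ∪ X)
7 ∈ ((X △ Z) ∪ (W ∖ Y)) and 7 ∉ ((Z ∩ W) ∖ (Z ∪ X)), so 7 ∈ ((X △ Z) ∪ (W ∖ Y)) △ ((Z ∩ W) ∖ (Z ∪ X))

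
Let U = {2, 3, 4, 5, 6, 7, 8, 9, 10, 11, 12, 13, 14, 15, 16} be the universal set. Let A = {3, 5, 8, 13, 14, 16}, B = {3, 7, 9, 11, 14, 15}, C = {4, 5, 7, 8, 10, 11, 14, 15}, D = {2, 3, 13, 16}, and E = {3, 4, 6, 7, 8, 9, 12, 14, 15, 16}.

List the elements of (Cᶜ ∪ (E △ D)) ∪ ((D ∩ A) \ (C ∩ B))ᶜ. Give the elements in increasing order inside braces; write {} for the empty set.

Cᶜ = {2, 3, 6, 9, 12, 13, 16}
E △ D = {2, 4, 6, 7, 8, 9, 12, 13, 14, 15}
Cᶜ ∪ (E △ D) = {2, 3, 4, 6, 7, 8, 9, 12, 13, 14, 15, 16}
D ∩ A = {3, 13, 16}
C ∩ B = {7, 11, 14, 15}
(D ∩ A) \ (C ∩ B) = {3, 13, 16}
((D ∩ A) \ (C ∩ B))ᶜ = {2, 4, 5, 6, 7, 8, 9, 10, 11, 12, 14, 15}
(Cᶜ ∪ (E △ D)) ∪ ((D ∩ A) \ (C ∩ B))ᶜ = {2, 3, 4, 5, 6, 7, 8, 9, 10, 11, 12, 13, 14, 15, 16}

{2, 3, 4, 5, 6, 7, 8, 9, 10, 11, 12, 13, 14, 15, 16}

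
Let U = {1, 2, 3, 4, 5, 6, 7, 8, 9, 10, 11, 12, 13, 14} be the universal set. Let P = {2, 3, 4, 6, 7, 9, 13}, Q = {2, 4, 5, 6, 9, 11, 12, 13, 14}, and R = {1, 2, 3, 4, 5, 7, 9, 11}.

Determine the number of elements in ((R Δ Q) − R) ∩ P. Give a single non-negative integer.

2

R Δ Q = {1, 3, 6, 7, 12, 13, 14}
(R Δ Q) − R = {6, 12, 13, 14}
((R Δ Q) − R) ∩ P = {6, 13}
|((R Δ Q) − R) ∩ P| = 2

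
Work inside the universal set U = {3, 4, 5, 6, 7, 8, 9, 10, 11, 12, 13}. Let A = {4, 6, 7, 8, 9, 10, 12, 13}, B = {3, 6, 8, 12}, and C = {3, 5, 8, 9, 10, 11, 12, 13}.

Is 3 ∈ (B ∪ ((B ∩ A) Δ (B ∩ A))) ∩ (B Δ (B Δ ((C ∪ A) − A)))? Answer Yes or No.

3 ∈ B and 3 ∉ A, so 3 ∉ B ∩ A
3 ∈ B and 3 ∉ A, so 3 ∉ B ∩ A
3 ∉ (B ∩ A) and 3 ∉ (B ∩ A), so 3 ∉ (B ∩ A) Δ (B ∩ A)
3 ∈ B and 3 ∉ ((B ∩ A) Δ (B ∩ A)), so 3 ∈ B ∪ ((B ∩ A) Δ (B ∩ A))
3 ∈ C and 3 ∉ A, so 3 ∈ C ∪ A
3 ∈ (C ∪ A) and 3 ∉ A, so 3 ∈ (C ∪ A) − A
3 ∈ B and 3 ∈ ((C ∪ A) − A), so 3 ∉ B Δ ((C ∪ A) − A)
3 ∈ B and 3 ∉ (B Δ ((C ∪ A) − A)), so 3 ∈ B Δ (B Δ ((C ∪ A) − A))
3 ∈ (B ∪ ((B ∩ A) Δ (B ∩ A))) and 3 ∈ (B Δ (B Δ ((C ∪ A) − A))), so 3 ∈ (B ∪ ((B ∩ A) Δ (B ∩ A))) ∩ (B Δ (B Δ ((C ∪ A) − A)))

Yes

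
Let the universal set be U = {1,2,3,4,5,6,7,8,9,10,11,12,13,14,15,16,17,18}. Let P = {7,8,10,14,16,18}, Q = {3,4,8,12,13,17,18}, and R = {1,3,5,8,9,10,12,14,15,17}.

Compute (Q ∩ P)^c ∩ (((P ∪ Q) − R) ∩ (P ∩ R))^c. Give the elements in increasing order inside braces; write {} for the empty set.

Q ∩ P = {8,18}
(Q ∩ P)^c = {1,2,3,4,5,6,7,9,10,11,12,13,14,15,16,17}
P ∪ Q = {3,4,7,8,10,12,13,14,16,17,18}
(P ∪ Q) − R = {4,7,13,16,18}
P ∩ R = {8,10,14}
((P ∪ Q) − R) ∩ (P ∩ R) = {}
(((P ∪ Q) − R) ∩ (P ∩ R))^c = {1,2,3,4,5,6,7,8,9,10,11,12,13,14,15,16,17,18}
(Q ∩ P)^c ∩ (((P ∪ Q) − R) ∩ (P ∩ R))^c = {1,2,3,4,5,6,7,9,10,11,12,13,14,15,16,17}

{1,2,3,4,5,6,7,9,10,11,12,13,14,15,16,17}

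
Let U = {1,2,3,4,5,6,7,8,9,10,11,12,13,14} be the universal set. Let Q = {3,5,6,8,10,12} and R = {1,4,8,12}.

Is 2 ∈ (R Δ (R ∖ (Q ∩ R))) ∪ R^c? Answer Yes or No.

Yes

2 ∉ Q and 2 ∉ R, so 2 ∉ Q ∩ R
2 ∉ R and 2 ∉ (Q ∩ R), so 2 ∉ R ∖ (Q ∩ R)
2 ∉ R and 2 ∉ (R ∖ (Q ∩ R)), so 2 ∉ R Δ (R ∖ (Q ∩ R))
2 ∉ R, so 2 ∈ R^c
2 ∉ (R Δ (R ∖ (Q ∩ R))) and 2 ∈ R^c, so 2 ∈ (R Δ (R ∖ (Q ∩ R))) ∪ R^c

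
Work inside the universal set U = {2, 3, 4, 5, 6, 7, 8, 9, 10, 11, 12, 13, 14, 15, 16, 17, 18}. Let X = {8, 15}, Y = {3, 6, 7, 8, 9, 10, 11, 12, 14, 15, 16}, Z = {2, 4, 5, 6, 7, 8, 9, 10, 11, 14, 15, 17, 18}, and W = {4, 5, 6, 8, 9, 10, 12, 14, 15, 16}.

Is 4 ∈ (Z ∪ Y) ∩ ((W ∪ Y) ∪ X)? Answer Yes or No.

4 ∈ Z and 4 ∉ Y, so 4 ∈ Z ∪ Y
4 ∈ W and 4 ∉ Y, so 4 ∈ W ∪ Y
4 ∈ (W ∪ Y) and 4 ∉ X, so 4 ∈ (W ∪ Y) ∪ X
4 ∈ (Z ∪ Y) and 4 ∈ ((W ∪ Y) ∪ X), so 4 ∈ (Z ∪ Y) ∩ ((W ∪ Y) ∪ X)

Yes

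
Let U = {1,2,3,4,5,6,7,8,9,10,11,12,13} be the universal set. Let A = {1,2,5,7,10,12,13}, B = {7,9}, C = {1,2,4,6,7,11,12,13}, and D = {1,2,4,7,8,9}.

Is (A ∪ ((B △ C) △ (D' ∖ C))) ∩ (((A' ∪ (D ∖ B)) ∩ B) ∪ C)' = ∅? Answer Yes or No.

No

B △ C = {1,2,4,6,9,11,12,13}
D' = {3,5,6,10,11,12,13}
D' ∖ C = {3,5,10}
(B △ C) △ (D' ∖ C) = {1,2,3,4,5,6,9,10,11,12,13}
A ∪ ((B △ C) △ (D' ∖ C)) = {1,2,3,4,5,6,7,9,10,11,12,13}
A' = {3,4,6,8,9,11}
D ∖ B = {1,2,4,8}
A' ∪ (D ∖ B) = {1,2,3,4,6,8,9,11}
(A' ∪ (D ∖ B)) ∩ B = {9}
((A' ∪ (D ∖ B)) ∩ B) ∪ C = {1,2,4,6,7,9,11,12,13}
(((A' ∪ (D ∖ B)) ∩ B) ∪ C)' = {3,5,8,10}
3 lies in both, so they are not disjoint.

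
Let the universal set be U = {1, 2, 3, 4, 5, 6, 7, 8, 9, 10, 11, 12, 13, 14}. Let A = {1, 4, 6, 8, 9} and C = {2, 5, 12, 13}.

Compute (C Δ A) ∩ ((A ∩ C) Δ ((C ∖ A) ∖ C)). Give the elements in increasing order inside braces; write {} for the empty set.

{}

C Δ A = {1, 2, 4, 5, 6, 8, 9, 12, 13}
A ∩ C = {}
C ∖ A = {2, 5, 12, 13}
(C ∖ A) ∖ C = {}
(A ∩ C) Δ ((C ∖ A) ∖ C) = {}
(C Δ A) ∩ ((A ∩ C) Δ ((C ∖ A) ∖ C)) = {}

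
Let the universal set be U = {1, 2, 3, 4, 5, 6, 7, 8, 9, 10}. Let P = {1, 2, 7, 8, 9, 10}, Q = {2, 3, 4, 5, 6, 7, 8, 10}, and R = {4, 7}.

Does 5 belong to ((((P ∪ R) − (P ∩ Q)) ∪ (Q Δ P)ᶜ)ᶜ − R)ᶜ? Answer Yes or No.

5 ∉ P and 5 ∉ R, so 5 ∉ P ∪ R
5 ∉ P and 5 ∈ Q, so 5 ∉ P ∩ Q
5 ∉ (P ∪ R) and 5 ∉ (P ∩ Q), so 5 ∉ (P ∪ R) − (P ∩ Q)
5 ∈ Q and 5 ∉ P, so 5 ∈ Q Δ P
5 ∉ (Q Δ P)ᶜ since 5 ∈ (Q Δ P)
5 ∉ ((P ∪ R) − (P ∩ Q)) and 5 ∉ (Q Δ P)ᶜ, so 5 ∉ ((P ∪ R) − (P ∩ Q)) ∪ (Q Δ P)ᶜ
5 ∈ (((P ∪ R) − (P ∩ Q)) ∪ (Q Δ P)ᶜ)ᶜ since 5 ∉ (((P ∪ R) − (P ∩ Q)) ∪ (Q Δ P)ᶜ)
5 ∈ (((P ∪ R) − (P ∩ Q)) ∪ (Q Δ P)ᶜ)ᶜ and 5 ∉ R, so 5 ∈ (((P ∪ R) − (P ∩ Q)) ∪ (Q Δ P)ᶜ)ᶜ − R
5 ∉ ((((P ∪ R) − (P ∩ Q)) ∪ (Q Δ P)ᶜ)ᶜ − R)ᶜ since 5 ∈ ((((P ∪ R) − (P ∩ Q)) ∪ (Q Δ P)ᶜ)ᶜ − R)

No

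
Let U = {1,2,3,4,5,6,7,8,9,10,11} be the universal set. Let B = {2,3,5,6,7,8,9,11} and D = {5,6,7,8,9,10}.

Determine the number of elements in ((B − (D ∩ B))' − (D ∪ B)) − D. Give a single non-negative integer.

2

D ∩ B = {5,6,7,8,9}
B − (D ∩ B) = {2,3,11}
(B − (D ∩ B))' = {1,4,5,6,7,8,9,10}
D ∪ B = {2,3,5,6,7,8,9,10,11}
(B − (D ∩ B))' − (D ∪ B) = {1,4}
((B − (D ∩ B))' − (D ∪ B)) − D = {1,4}
|((B − (D ∩ B))' − (D ∪ B)) − D| = 2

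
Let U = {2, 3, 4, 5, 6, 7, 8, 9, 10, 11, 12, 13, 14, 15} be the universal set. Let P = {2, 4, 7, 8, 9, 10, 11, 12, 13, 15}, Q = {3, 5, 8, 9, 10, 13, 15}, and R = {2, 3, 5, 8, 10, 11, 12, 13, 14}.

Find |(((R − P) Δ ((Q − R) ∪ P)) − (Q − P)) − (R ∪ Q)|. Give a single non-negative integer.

R − P = {3, 5, 14}
Q − R = {9, 15}
(Q − R) ∪ P = {2, 4, 7, 8, 9, 10, 11, 12, 13, 15}
(R − P) Δ ((Q − R) ∪ P) = {2, 3, 4, 5, 7, 8, 9, 10, 11, 12, 13, 14, 15}
Q − P = {3, 5}
((R − P) Δ ((Q − R) ∪ P)) − (Q − P) = {2, 4, 7, 8, 9, 10, 11, 12, 13, 14, 15}
R ∪ Q = {2, 3, 5, 8, 9, 10, 11, 12, 13, 14, 15}
(((R − P) Δ ((Q − R) ∪ P)) − (Q − P)) − (R ∪ Q) = {4, 7}
|(((R − P) Δ ((Q − R) ∪ P)) − (Q − P)) − (R ∪ Q)| = 2

2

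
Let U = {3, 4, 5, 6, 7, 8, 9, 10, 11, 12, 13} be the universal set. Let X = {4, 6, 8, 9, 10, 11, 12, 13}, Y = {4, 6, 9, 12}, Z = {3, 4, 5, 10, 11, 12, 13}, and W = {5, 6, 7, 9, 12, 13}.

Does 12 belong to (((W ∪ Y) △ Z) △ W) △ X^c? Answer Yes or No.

Yes

12 ∈ W and 12 ∈ Y, so 12 ∈ W ∪ Y
12 ∈ (W ∪ Y) and 12 ∈ Z, so 12 ∉ (W ∪ Y) △ Z
12 ∉ ((W ∪ Y) △ Z) and 12 ∈ W, so 12 ∈ ((W ∪ Y) △ Z) △ W
12 ∈ X, so 12 ∉ X^c
12 ∈ (((W ∪ Y) △ Z) △ W) and 12 ∉ X^c, so 12 ∈ (((W ∪ Y) △ Z) △ W) △ X^c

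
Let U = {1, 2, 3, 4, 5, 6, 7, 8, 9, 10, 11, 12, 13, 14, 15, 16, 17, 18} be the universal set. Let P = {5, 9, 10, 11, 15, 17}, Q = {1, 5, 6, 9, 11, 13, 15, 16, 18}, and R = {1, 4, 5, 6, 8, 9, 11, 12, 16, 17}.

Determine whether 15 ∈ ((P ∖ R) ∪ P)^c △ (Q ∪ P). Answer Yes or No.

15 ∈ P and 15 ∉ R, so 15 ∈ P ∖ R
15 ∈ (P ∖ R) and 15 ∈ P, so 15 ∈ (P ∖ R) ∪ P
15 ∉ ((P ∖ R) ∪ P)^c since 15 ∈ ((P ∖ R) ∪ P)
15 ∈ Q and 15 ∈ P, so 15 ∈ Q ∪ P
15 ∉ ((P ∖ R) ∪ P)^c and 15 ∈ (Q ∪ P), so 15 ∈ ((P ∖ R) ∪ P)^c △ (Q ∪ P)

Yes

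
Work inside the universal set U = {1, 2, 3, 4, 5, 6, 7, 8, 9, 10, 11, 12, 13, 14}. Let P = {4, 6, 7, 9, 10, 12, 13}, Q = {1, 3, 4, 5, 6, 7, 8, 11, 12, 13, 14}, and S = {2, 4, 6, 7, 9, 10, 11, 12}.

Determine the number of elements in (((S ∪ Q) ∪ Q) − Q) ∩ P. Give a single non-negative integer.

S ∪ Q = {1, 2, 3, 4, 5, 6, 7, 8, 9, 10, 11, 12, 13, 14}
(S ∪ Q) ∪ Q = {1, 2, 3, 4, 5, 6, 7, 8, 9, 10, 11, 12, 13, 14}
((S ∪ Q) ∪ Q) − Q = {2, 9, 10}
(((S ∪ Q) ∪ Q) − Q) ∩ P = {9, 10}
|(((S ∪ Q) ∪ Q) − Q) ∩ P| = 2

2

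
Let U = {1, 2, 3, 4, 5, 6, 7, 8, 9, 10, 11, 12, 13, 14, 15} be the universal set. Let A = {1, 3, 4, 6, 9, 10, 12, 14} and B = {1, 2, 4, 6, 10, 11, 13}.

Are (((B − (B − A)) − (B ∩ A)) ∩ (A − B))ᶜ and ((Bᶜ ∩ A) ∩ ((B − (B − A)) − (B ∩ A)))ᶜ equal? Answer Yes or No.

B − A = {2, 11, 13}
B − (B − A) = {1, 4, 6, 10}
B ∩ A = {1, 4, 6, 10}
(B − (B − A)) − (B ∩ A) = {}
A − B = {3, 9, 12, 14}
((B − (B − A)) − (B ∩ A)) ∩ (A − B) = {}
(((B − (B − A)) − (B ∩ A)) ∩ (A − B))ᶜ = {1, 2, 3, 4, 5, 6, 7, 8, 9, 10, 11, 12, 13, 14, 15}
Bᶜ = {3, 5, 7, 8, 9, 12, 14, 15}
Bᶜ ∩ A = {3, 9, 12, 14}
(Bᶜ ∩ A) ∩ ((B − (B − A)) − (B ∩ A)) = {}
((Bᶜ ∩ A) ∩ ((B − (B − A)) − (B ∩ A)))ᶜ = {1, 2, 3, 4, 5, 6, 7, 8, 9, 10, 11, 12, 13, 14, 15}
Both equal {1, 2, 3, 4, 5, 6, 7, 8, 9, 10, 11, 12, 13, 14, 15}, so (((B − (B − A)) − (B ∩ A)) ∩ (A − B))ᶜ = ((Bᶜ ∩ A) ∩ ((B − (B − A)) − (B ∩ A)))ᶜ.

Yes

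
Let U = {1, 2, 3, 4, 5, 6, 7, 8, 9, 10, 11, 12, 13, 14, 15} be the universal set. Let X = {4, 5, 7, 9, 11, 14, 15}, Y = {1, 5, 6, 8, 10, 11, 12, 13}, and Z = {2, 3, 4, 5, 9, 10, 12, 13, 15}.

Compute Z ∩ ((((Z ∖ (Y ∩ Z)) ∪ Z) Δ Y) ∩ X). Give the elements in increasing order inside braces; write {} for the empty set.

{4, 9, 15}

Y ∩ Z = {5, 10, 12, 13}
Z ∖ (Y ∩ Z) = {2, 3, 4, 9, 15}
(Z ∖ (Y ∩ Z)) ∪ Z = {2, 3, 4, 5, 9, 10, 12, 13, 15}
((Z ∖ (Y ∩ Z)) ∪ Z) Δ Y = {1, 2, 3, 4, 6, 8, 9, 11, 15}
(((Z ∖ (Y ∩ Z)) ∪ Z) Δ Y) ∩ X = {4, 9, 11, 15}
Z ∩ ((((Z ∖ (Y ∩ Z)) ∪ Z) Δ Y) ∩ X) = {4, 9, 15}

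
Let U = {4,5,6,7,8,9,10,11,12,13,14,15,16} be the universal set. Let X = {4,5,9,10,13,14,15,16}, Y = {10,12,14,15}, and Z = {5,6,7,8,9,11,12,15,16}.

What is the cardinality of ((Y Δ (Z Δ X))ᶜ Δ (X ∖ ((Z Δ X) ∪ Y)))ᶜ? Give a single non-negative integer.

Z Δ X = {4,6,7,8,10,11,12,13,14}
Y Δ (Z Δ X) = {4,6,7,8,11,13,15}
(Y Δ (Z Δ X))ᶜ = {5,9,10,12,14,16}
(Z Δ X) ∪ Y = {4,6,7,8,10,11,12,13,14,15}
X ∖ ((Z Δ X) ∪ Y) = {5,9,16}
(Y Δ (Z Δ X))ᶜ Δ (X ∖ ((Z Δ X) ∪ Y)) = {10,12,14}
((Y Δ (Z Δ X))ᶜ Δ (X ∖ ((Z Δ X) ∪ Y)))ᶜ = {4,5,6,7,8,9,11,13,15,16}
|((Y Δ (Z Δ X))ᶜ Δ (X ∖ ((Z Δ X) ∪ Y)))ᶜ| = 10

10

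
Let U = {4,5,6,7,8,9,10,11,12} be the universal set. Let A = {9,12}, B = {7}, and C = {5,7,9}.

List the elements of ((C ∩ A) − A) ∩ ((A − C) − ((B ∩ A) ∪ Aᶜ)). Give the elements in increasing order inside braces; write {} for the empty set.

{}

C ∩ A = {9}
(C ∩ A) − A = {}
A − C = {12}
B ∩ A = {}
Aᶜ = {4,5,6,7,8,10,11}
(B ∩ A) ∪ Aᶜ = {4,5,6,7,8,10,11}
(A − C) − ((B ∩ A) ∪ Aᶜ) = {12}
((C ∩ A) − A) ∩ ((A − C) − ((B ∩ A) ∪ Aᶜ)) = {}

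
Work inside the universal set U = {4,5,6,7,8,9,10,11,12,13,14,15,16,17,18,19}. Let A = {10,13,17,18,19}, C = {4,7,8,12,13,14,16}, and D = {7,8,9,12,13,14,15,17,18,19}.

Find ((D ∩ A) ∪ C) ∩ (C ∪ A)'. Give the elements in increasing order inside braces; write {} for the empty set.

D ∩ A = {13,17,18,19}
(D ∩ A) ∪ C = {4,7,8,12,13,14,16,17,18,19}
C ∪ A = {4,7,8,10,12,13,14,16,17,18,19}
(C ∪ A)' = {5,6,9,11,15}
((D ∩ A) ∪ C) ∩ (C ∪ A)' = {}

{}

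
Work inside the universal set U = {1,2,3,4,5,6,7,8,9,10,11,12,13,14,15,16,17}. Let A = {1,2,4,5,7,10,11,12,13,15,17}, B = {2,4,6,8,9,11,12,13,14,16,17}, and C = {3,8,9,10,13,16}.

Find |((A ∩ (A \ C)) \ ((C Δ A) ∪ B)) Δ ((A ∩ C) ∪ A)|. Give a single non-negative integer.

11

A \ C = {1,2,4,5,7,11,12,15,17}
A ∩ (A \ C) = {1,2,4,5,7,11,12,15,17}
C Δ A = {1,2,3,4,5,7,8,9,11,12,15,16,17}
(C Δ A) ∪ B = {1,2,3,4,5,6,7,8,9,11,12,13,14,15,16,17}
(A ∩ (A \ C)) \ ((C Δ A) ∪ B) = {}
A ∩ C = {10,13}
(A ∩ C) ∪ A = {1,2,4,5,7,10,11,12,13,15,17}
((A ∩ (A \ C)) \ ((C Δ A) ∪ B)) Δ ((A ∩ C) ∪ A) = {1,2,4,5,7,10,11,12,13,15,17}
|((A ∩ (A \ C)) \ ((C Δ A) ∪ B)) Δ ((A ∩ C) ∪ A)| = 11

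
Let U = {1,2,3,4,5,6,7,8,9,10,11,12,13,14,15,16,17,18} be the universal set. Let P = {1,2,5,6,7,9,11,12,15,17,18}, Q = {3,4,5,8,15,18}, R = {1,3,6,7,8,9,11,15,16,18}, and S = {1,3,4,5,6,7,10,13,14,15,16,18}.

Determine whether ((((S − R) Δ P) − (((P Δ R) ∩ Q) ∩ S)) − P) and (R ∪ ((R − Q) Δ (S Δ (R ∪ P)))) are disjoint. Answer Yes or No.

No

S − R = {4,5,10,13,14}
(S − R) Δ P = {1,2,4,6,7,9,10,11,12,13,14,15,17,18}
P Δ R = {2,3,5,8,12,16,17}
(P Δ R) ∩ Q = {3,5,8}
((P Δ R) ∩ Q) ∩ S = {3,5}
((S − R) Δ P) − (((P Δ R) ∩ Q) ∩ S) = {1,2,4,6,7,9,10,11,12,13,14,15,17,18}
(((S − R) Δ P) − (((P Δ R) ∩ Q) ∩ S)) − P = {4,10,13,14}
R − Q = {1,6,7,9,11,16}
R ∪ P = {1,2,3,5,6,7,8,9,11,12,15,16,17,18}
S Δ (R ∪ P) = {2,4,8,9,10,11,12,13,14,17}
(R − Q) Δ (S Δ (R ∪ P)) = {1,2,4,6,7,8,10,12,13,14,16,17}
R ∪ ((R − Q) Δ (S Δ (R ∪ P))) = {1,2,3,4,6,7,8,9,10,11,12,13,14,15,16,17,18}
4 lies in both, so they are not disjoint.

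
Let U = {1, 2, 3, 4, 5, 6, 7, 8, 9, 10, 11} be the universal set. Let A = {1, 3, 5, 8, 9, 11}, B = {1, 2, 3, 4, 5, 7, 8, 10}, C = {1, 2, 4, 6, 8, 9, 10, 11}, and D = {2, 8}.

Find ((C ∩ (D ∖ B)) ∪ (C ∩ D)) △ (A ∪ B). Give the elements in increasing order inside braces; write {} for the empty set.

{1, 3, 4, 5, 7, 9, 10, 11}

D ∖ B = {}
C ∩ (D ∖ B) = {}
C ∩ D = {2, 8}
(C ∩ (D ∖ B)) ∪ (C ∩ D) = {2, 8}
A ∪ B = {1, 2, 3, 4, 5, 7, 8, 9, 10, 11}
((C ∩ (D ∖ B)) ∪ (C ∩ D)) △ (A ∪ B) = {1, 3, 4, 5, 7, 9, 10, 11}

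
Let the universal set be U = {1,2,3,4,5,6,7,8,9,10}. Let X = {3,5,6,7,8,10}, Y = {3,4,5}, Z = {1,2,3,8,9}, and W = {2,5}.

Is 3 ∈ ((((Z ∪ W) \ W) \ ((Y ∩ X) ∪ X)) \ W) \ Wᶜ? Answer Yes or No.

3 ∈ Z and 3 ∉ W, so 3 ∈ Z ∪ W
3 ∈ (Z ∪ W) and 3 ∉ W, so 3 ∈ (Z ∪ W) \ W
3 ∈ Y and 3 ∈ X, so 3 ∈ Y ∩ X
3 ∈ (Y ∩ X) and 3 ∈ X, so 3 ∈ (Y ∩ X) ∪ X
3 ∈ ((Z ∪ W) \ W) and 3 ∈ ((Y ∩ X) ∪ X), so 3 ∉ ((Z ∪ W) \ W) \ ((Y ∩ X) ∪ X)
3 ∉ (((Z ∪ W) \ W) \ ((Y ∩ X) ∪ X)) and 3 ∉ W, so 3 ∉ (((Z ∪ W) \ W) \ ((Y ∩ X) ∪ X)) \ W
3 ∉ W, so 3 ∈ Wᶜ
3 ∉ ((((Z ∪ W) \ W) \ ((Y ∩ X) ∪ X)) \ W) and 3 ∈ Wᶜ, so 3 ∉ ((((Z ∪ W) \ W) \ ((Y ∩ X) ∪ X)) \ W) \ Wᶜ

No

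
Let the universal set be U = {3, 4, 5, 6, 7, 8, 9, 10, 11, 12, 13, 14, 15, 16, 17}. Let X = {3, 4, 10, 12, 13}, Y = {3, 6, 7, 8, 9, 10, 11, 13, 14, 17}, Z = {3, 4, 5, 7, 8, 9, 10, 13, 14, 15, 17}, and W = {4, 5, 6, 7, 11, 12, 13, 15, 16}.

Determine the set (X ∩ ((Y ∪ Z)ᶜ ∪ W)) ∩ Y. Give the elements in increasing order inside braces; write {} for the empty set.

{13}

Y ∪ Z = {3, 4, 5, 6, 7, 8, 9, 10, 11, 13, 14, 15, 17}
(Y ∪ Z)ᶜ = {12, 16}
(Y ∪ Z)ᶜ ∪ W = {4, 5, 6, 7, 11, 12, 13, 15, 16}
X ∩ ((Y ∪ Z)ᶜ ∪ W) = {4, 12, 13}
(X ∩ ((Y ∪ Z)ᶜ ∪ W)) ∩ Y = {13}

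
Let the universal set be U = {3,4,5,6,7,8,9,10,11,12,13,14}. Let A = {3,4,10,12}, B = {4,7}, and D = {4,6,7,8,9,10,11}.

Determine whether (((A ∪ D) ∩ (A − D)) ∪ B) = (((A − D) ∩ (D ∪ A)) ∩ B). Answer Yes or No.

A ∪ D = {3,4,6,7,8,9,10,11,12}
A − D = {3,12}
(A ∪ D) ∩ (A − D) = {3,12}
((A ∪ D) ∩ (A − D)) ∪ B = {3,4,7,12}
D ∪ A = {3,4,6,7,8,9,10,11,12}
(A − D) ∩ (D ∪ A) = {3,12}
((A − D) ∩ (D ∪ A)) ∩ B = {}
3 ∈ ((A ∪ D) ∩ (A − D)) ∪ B but 3 ∉ ((A − D) ∩ (D ∪ A)) ∩ B, so they differ.

No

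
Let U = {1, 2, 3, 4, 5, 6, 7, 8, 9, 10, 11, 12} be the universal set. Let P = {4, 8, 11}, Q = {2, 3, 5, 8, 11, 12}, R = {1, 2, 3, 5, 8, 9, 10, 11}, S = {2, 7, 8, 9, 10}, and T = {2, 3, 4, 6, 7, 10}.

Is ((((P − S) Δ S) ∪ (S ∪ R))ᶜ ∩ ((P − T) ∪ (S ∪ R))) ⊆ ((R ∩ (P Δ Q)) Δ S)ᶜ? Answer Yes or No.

Yes

P − S = {4, 11}
(P − S) Δ S = {2, 4, 7, 8, 9, 10, 11}
S ∪ R = {1, 2, 3, 5, 7, 8, 9, 10, 11}
((P − S) Δ S) ∪ (S ∪ R) = {1, 2, 3, 4, 5, 7, 8, 9, 10, 11}
(((P − S) Δ S) ∪ (S ∪ R))ᶜ = {6, 12}
P − T = {8, 11}
(P − T) ∪ (S ∪ R) = {1, 2, 3, 5, 7, 8, 9, 10, 11}
(((P − S) Δ S) ∪ (S ∪ R))ᶜ ∩ ((P − T) ∪ (S ∪ R)) = {}
P Δ Q = {2, 3, 4, 5, 12}
R ∩ (P Δ Q) = {2, 3, 5}
(R ∩ (P Δ Q)) Δ S = {3, 5, 7, 8, 9, 10}
((R ∩ (P Δ Q)) Δ S)ᶜ = {1, 2, 4, 6, 11, 12}
Every element of {} is in {1, 2, 4, 6, 11, 12}, so (((P − S) Δ S) ∪ (S ∪ R))ᶜ ∩ ((P − T) ∪ (S ∪ R)) ⊆ ((R ∩ (P Δ Q)) Δ S)ᶜ.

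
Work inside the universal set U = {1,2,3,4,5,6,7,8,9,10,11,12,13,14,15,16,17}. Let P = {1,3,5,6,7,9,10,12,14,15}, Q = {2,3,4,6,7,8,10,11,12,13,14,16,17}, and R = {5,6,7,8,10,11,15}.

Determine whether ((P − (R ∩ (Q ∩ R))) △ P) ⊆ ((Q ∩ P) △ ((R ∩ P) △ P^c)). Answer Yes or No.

Q ∩ R = {6,7,8,10,11}
R ∩ (Q ∩ R) = {6,7,8,10,11}
P − (R ∩ (Q ∩ R)) = {1,3,5,9,12,14,15}
(P − (R ∩ (Q ∩ R))) △ P = {6,7,10}
Q ∩ P = {3,6,7,10,12,14}
R ∩ P = {5,6,7,10,15}
P^c = {2,4,8,11,13,16,17}
(R ∩ P) △ P^c = {2,4,5,6,7,8,10,11,13,15,16,17}
(Q ∩ P) △ ((R ∩ P) △ P^c) = {2,3,4,5,8,11,12,13,14,15,16,17}
6 ∈ (P − (R ∩ (Q ∩ R))) △ P but 6 ∉ (Q ∩ P) △ ((R ∩ P) △ P^c), so the inclusion fails.

No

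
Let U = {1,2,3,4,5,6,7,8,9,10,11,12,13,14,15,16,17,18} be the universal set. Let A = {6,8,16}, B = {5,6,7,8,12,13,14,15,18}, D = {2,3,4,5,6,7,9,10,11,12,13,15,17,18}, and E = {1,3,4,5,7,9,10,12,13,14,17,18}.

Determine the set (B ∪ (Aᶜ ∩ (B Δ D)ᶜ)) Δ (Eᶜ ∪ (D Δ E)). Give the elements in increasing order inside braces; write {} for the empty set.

Aᶜ = {1,2,3,4,5,7,9,10,11,12,13,14,15,17,18}
B Δ D = {2,3,4,8,9,10,11,14,17}
(B Δ D)ᶜ = {1,5,6,7,12,13,15,16,18}
Aᶜ ∩ (B Δ D)ᶜ = {1,5,7,12,13,15,18}
B ∪ (Aᶜ ∩ (B Δ D)ᶜ) = {1,5,6,7,8,12,13,14,15,18}
Eᶜ = {2,6,8,11,15,16}
D Δ E = {1,2,6,11,14,15}
Eᶜ ∪ (D Δ E) = {1,2,6,8,11,14,15,16}
(B ∪ (Aᶜ ∩ (B Δ D)ᶜ)) Δ (Eᶜ ∪ (D Δ E)) = {2,5,7,11,12,13,16,18}

{2,5,7,11,12,13,16,18}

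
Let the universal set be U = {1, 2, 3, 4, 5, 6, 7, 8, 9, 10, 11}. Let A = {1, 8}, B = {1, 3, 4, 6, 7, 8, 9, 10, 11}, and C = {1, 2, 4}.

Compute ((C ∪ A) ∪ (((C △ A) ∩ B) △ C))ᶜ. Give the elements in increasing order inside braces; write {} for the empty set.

C ∪ A = {1, 2, 4, 8}
C △ A = {2, 4, 8}
(C △ A) ∩ B = {4, 8}
((C △ A) ∩ B) △ C = {1, 2, 8}
(C ∪ A) ∪ (((C △ A) ∩ B) △ C) = {1, 2, 4, 8}
((C ∪ A) ∪ (((C △ A) ∩ B) △ C))ᶜ = {3, 5, 6, 7, 9, 10, 11}

{3, 5, 6, 7, 9, 10, 11}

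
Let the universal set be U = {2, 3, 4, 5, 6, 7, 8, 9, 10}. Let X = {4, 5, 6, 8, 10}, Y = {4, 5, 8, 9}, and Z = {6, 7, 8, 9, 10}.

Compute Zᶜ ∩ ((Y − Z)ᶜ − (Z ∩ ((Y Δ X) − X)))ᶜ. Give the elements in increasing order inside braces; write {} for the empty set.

{4, 5}

Zᶜ = {2, 3, 4, 5}
Y − Z = {4, 5}
(Y − Z)ᶜ = {2, 3, 6, 7, 8, 9, 10}
Y Δ X = {6, 9, 10}
(Y Δ X) − X = {9}
Z ∩ ((Y Δ X) − X) = {9}
(Y − Z)ᶜ − (Z ∩ ((Y Δ X) − X)) = {2, 3, 6, 7, 8, 10}
((Y − Z)ᶜ − (Z ∩ ((Y Δ X) − X)))ᶜ = {4, 5, 9}
Zᶜ ∩ ((Y − Z)ᶜ − (Z ∩ ((Y Δ X) − X)))ᶜ = {4, 5}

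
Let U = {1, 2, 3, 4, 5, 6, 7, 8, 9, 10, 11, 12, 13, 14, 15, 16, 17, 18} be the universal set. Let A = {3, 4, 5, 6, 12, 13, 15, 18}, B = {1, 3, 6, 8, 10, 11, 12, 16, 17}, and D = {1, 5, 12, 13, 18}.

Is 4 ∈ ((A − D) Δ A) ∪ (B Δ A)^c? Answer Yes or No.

4 ∈ A and 4 ∉ D, so 4 ∈ A − D
4 ∈ (A − D) and 4 ∈ A, so 4 ∉ (A − D) Δ A
4 ∉ B and 4 ∈ A, so 4 ∈ B Δ A
4 ∉ (B Δ A)^c since 4 ∈ (B Δ A)
4 ∉ ((A − D) Δ A) and 4 ∉ (B Δ A)^c, so 4 ∉ ((A − D) Δ A) ∪ (B Δ A)^c

No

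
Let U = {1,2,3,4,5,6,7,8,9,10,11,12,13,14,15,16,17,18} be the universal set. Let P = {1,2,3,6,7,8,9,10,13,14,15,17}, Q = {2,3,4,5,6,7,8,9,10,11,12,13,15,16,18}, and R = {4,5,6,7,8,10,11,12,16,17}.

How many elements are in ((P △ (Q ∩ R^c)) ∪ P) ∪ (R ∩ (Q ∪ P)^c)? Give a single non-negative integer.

13

R^c = {1,2,3,9,13,14,15,18}
Q ∩ R^c = {2,3,9,13,15,18}
P △ (Q ∩ R^c) = {1,6,7,8,10,14,17,18}
(P △ (Q ∩ R^c)) ∪ P = {1,2,3,6,7,8,9,10,13,14,15,17,18}
Q ∪ P = {1,2,3,4,5,6,7,8,9,10,11,12,13,14,15,16,17,18}
(Q ∪ P)^c = {}
R ∩ (Q ∪ P)^c = {}
((P △ (Q ∩ R^c)) ∪ P) ∪ (R ∩ (Q ∪ P)^c) = {1,2,3,6,7,8,9,10,13,14,15,17,18}
|((P △ (Q ∩ R^c)) ∪ P) ∪ (R ∩ (Q ∪ P)^c)| = 13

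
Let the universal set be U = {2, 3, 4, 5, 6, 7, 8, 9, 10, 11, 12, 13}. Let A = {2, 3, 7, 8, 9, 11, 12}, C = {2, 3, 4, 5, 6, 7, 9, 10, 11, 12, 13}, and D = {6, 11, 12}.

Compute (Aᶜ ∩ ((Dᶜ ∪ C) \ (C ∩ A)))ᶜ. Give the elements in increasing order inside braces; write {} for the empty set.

{2, 3, 7, 8, 9, 11, 12}

Aᶜ = {4, 5, 6, 10, 13}
Dᶜ = {2, 3, 4, 5, 7, 8, 9, 10, 13}
Dᶜ ∪ C = {2, 3, 4, 5, 6, 7, 8, 9, 10, 11, 12, 13}
C ∩ A = {2, 3, 7, 9, 11, 12}
(Dᶜ ∪ C) \ (C ∩ A) = {4, 5, 6, 8, 10, 13}
Aᶜ ∩ ((Dᶜ ∪ C) \ (C ∩ A)) = {4, 5, 6, 10, 13}
(Aᶜ ∩ ((Dᶜ ∪ C) \ (C ∩ A)))ᶜ = {2, 3, 7, 8, 9, 11, 12}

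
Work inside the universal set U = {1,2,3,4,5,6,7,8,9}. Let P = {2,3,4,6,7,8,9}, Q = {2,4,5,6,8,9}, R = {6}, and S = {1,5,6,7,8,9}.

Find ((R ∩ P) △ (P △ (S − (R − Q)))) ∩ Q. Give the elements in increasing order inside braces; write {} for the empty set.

R ∩ P = {6}
R − Q = {}
S − (R − Q) = {1,5,6,7,8,9}
P △ (S − (R − Q)) = {1,2,3,4,5}
(R ∩ P) △ (P △ (S − (R − Q))) = {1,2,3,4,5,6}
((R ∩ P) △ (P △ (S − (R − Q)))) ∩ Q = {2,4,5,6}

{2,4,5,6}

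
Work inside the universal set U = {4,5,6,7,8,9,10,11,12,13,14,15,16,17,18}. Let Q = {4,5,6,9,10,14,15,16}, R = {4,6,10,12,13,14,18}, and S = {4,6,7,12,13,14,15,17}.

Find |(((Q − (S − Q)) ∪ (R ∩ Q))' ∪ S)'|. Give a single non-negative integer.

4

S − Q = {7,12,13,17}
Q − (S − Q) = {4,5,6,9,10,14,15,16}
R ∩ Q = {4,6,10,14}
(Q − (S − Q)) ∪ (R ∩ Q) = {4,5,6,9,10,14,15,16}
((Q − (S − Q)) ∪ (R ∩ Q))' = {7,8,11,12,13,17,18}
((Q − (S − Q)) ∪ (R ∩ Q))' ∪ S = {4,6,7,8,11,12,13,14,15,17,18}
(((Q − (S − Q)) ∪ (R ∩ Q))' ∪ S)' = {5,9,10,16}
|(((Q − (S − Q)) ∪ (R ∩ Q))' ∪ S)'| = 4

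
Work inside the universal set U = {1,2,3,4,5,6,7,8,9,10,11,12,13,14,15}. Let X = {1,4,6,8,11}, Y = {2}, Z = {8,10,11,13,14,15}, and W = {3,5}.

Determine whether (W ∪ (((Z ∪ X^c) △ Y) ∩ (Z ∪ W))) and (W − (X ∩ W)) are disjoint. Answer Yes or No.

No

X^c = {2,3,5,7,9,10,12,13,14,15}
Z ∪ X^c = {2,3,5,7,8,9,10,11,12,13,14,15}
(Z ∪ X^c) △ Y = {3,5,7,8,9,10,11,12,13,14,15}
Z ∪ W = {3,5,8,10,11,13,14,15}
((Z ∪ X^c) △ Y) ∩ (Z ∪ W) = {3,5,8,10,11,13,14,15}
W ∪ (((Z ∪ X^c) △ Y) ∩ (Z ∪ W)) = {3,5,8,10,11,13,14,15}
X ∩ W = {}
W − (X ∩ W) = {3,5}
3 lies in both, so they are not disjoint.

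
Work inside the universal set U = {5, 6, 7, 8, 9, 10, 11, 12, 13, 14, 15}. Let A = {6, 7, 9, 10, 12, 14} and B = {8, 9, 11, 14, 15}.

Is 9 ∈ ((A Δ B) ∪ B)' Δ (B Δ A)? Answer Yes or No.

No

9 ∈ A and 9 ∈ B, so 9 ∉ A Δ B
9 ∉ (A Δ B) and 9 ∈ B, so 9 ∈ (A Δ B) ∪ B
9 ∉ ((A Δ B) ∪ B)' since 9 ∈ ((A Δ B) ∪ B)
9 ∈ B and 9 ∈ A, so 9 ∉ B Δ A
9 ∉ ((A Δ B) ∪ B)' and 9 ∉ (B Δ A), so 9 ∉ ((A Δ B) ∪ B)' Δ (B Δ A)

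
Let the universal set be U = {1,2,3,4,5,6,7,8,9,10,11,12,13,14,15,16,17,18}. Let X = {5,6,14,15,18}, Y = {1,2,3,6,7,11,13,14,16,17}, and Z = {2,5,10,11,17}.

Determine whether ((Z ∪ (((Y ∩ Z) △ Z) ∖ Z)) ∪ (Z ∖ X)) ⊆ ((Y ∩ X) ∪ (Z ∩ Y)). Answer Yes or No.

No

Y ∩ Z = {2,11,17}
(Y ∩ Z) △ Z = {5,10}
((Y ∩ Z) △ Z) ∖ Z = {}
Z ∪ (((Y ∩ Z) △ Z) ∖ Z) = {2,5,10,11,17}
Z ∖ X = {2,10,11,17}
(Z ∪ (((Y ∩ Z) △ Z) ∖ Z)) ∪ (Z ∖ X) = {2,5,10,11,17}
Y ∩ X = {6,14}
Z ∩ Y = {2,11,17}
(Y ∩ X) ∪ (Z ∩ Y) = {2,6,11,14,17}
5 ∈ (Z ∪ (((Y ∩ Z) △ Z) ∖ Z)) ∪ (Z ∖ X) but 5 ∉ (Y ∩ X) ∪ (Z ∩ Y), so the inclusion fails.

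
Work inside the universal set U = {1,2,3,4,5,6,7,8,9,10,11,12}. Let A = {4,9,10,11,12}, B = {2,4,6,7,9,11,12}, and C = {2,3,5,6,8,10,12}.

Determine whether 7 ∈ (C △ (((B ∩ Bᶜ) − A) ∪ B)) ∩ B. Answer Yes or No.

7 ∈ B, so 7 ∉ Bᶜ
7 ∈ B and 7 ∉ Bᶜ, so 7 ∉ B ∩ Bᶜ
7 ∉ (B ∩ Bᶜ) and 7 ∉ A, so 7 ∉ (B ∩ Bᶜ) − A
7 ∉ ((B ∩ Bᶜ) − A) and 7 ∈ B, so 7 ∈ ((B ∩ Bᶜ) − A) ∪ B
7 ∉ C and 7 ∈ (((B ∩ Bᶜ) − A) ∪ B), so 7 ∈ C △ (((B ∩ Bᶜ) − A) ∪ B)
7 ∈ (C △ (((B ∩ Bᶜ) − A) ∪ B)) and 7 ∈ B, so 7 ∈ (C △ (((B ∩ Bᶜ) − A) ∪ B)) ∩ B

Yes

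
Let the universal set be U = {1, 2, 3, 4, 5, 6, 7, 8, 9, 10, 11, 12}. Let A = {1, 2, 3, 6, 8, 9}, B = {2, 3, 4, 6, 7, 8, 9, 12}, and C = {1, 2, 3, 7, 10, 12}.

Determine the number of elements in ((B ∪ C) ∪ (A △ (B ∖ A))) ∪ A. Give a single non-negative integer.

B ∪ C = {1, 2, 3, 4, 6, 7, 8, 9, 10, 12}
B ∖ A = {4, 7, 12}
A △ (B ∖ A) = {1, 2, 3, 4, 6, 7, 8, 9, 12}
(B ∪ C) ∪ (A △ (B ∖ A)) = {1, 2, 3, 4, 6, 7, 8, 9, 10, 12}
((B ∪ C) ∪ (A △ (B ∖ A))) ∪ A = {1, 2, 3, 4, 6, 7, 8, 9, 10, 12}
|((B ∪ C) ∪ (A △ (B ∖ A))) ∪ A| = 10

10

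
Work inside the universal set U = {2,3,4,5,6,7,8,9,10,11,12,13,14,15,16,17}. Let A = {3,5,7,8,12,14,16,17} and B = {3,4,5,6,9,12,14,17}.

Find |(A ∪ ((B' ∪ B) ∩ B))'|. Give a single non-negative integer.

B' = {2,7,8,10,11,13,15,16}
B' ∪ B = {2,3,4,5,6,7,8,9,10,11,12,13,14,15,16,17}
(B' ∪ B) ∩ B = {3,4,5,6,9,12,14,17}
A ∪ ((B' ∪ B) ∩ B) = {3,4,5,6,7,8,9,12,14,16,17}
(A ∪ ((B' ∪ B) ∩ B))' = {2,10,11,13,15}
|(A ∪ ((B' ∪ B) ∩ B))'| = 5

5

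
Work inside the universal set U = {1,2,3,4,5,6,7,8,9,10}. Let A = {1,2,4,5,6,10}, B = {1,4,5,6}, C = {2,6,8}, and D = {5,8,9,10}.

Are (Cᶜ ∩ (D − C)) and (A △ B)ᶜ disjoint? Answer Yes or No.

No

Cᶜ = {1,3,4,5,7,9,10}
D − C = {5,9,10}
Cᶜ ∩ (D − C) = {5,9,10}
A △ B = {2,10}
(A △ B)ᶜ = {1,3,4,5,6,7,8,9}
5 lies in both, so they are not disjoint.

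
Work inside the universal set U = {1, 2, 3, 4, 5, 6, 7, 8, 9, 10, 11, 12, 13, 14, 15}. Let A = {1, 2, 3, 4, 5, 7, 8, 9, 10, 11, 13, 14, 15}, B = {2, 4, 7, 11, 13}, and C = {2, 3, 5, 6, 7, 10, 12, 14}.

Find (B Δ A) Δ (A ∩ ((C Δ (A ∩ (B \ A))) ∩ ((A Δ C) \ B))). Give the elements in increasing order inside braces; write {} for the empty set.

{1, 3, 5, 8, 9, 10, 14, 15}

B Δ A = {1, 3, 5, 8, 9, 10, 14, 15}
B \ A = {}
A ∩ (B \ A) = {}
C Δ (A ∩ (B \ A)) = {2, 3, 5, 6, 7, 10, 12, 14}
A Δ C = {1, 4, 6, 8, 9, 11, 12, 13, 15}
(A Δ C) \ B = {1, 6, 8, 9, 12, 15}
(C Δ (A ∩ (B \ A))) ∩ ((A Δ C) \ B) = {6, 12}
A ∩ ((C Δ (A ∩ (B \ A))) ∩ ((A Δ C) \ B)) = {}
(B Δ A) Δ (A ∩ ((C Δ (A ∩ (B \ A))) ∩ ((A Δ C) \ B))) = {1, 3, 5, 8, 9, 10, 14, 15}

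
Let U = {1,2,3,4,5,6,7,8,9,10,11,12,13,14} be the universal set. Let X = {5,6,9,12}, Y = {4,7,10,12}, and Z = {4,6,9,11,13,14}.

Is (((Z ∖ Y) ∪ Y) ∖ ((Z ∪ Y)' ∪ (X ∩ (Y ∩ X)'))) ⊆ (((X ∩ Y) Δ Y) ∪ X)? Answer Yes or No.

No

Z ∖ Y = {6,9,11,13,14}
(Z ∖ Y) ∪ Y = {4,6,7,9,10,11,12,13,14}
Z ∪ Y = {4,6,7,9,10,11,12,13,14}
(Z ∪ Y)' = {1,2,3,5,8}
Y ∩ X = {12}
(Y ∩ X)' = {1,2,3,4,5,6,7,8,9,10,11,13,14}
X ∩ (Y ∩ X)' = {5,6,9}
(Z ∪ Y)' ∪ (X ∩ (Y ∩ X)') = {1,2,3,5,6,8,9}
((Z ∖ Y) ∪ Y) ∖ ((Z ∪ Y)' ∪ (X ∩ (Y ∩ X)')) = {4,7,10,11,12,13,14}
X ∩ Y = {12}
(X ∩ Y) Δ Y = {4,7,10}
((X ∩ Y) Δ Y) ∪ X = {4,5,6,7,9,10,12}
11 ∈ ((Z ∖ Y) ∪ Y) ∖ ((Z ∪ Y)' ∪ (X ∩ (Y ∩ X)')) but 11 ∉ ((X ∩ Y) Δ Y) ∪ X, so the inclusion fails.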